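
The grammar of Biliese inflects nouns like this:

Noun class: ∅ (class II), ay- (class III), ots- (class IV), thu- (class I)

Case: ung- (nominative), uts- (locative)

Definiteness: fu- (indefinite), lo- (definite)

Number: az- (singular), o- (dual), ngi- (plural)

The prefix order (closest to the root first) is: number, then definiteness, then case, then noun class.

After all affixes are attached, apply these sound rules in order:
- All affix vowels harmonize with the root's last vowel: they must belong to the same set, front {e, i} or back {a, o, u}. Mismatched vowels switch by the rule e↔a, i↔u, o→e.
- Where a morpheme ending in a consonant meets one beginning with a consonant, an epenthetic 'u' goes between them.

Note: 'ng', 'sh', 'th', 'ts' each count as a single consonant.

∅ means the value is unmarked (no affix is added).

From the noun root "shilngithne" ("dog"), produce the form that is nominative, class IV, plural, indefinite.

etsingufingishilngithne

Attach number plural ngi- → ngishilngithne.
Attach definiteness indefinite fu- → fungishilngithne.
Attach case nominative ung- → ungfungishilngithne.
Attach noun class class IV ots- → otsungfungishilngithne.
Apply vowel harmony: otsungfungishilngithne → etsingfingishilngithne.
Apply epenthesis: etsingfingishilngithne → etsingufingishilngithne.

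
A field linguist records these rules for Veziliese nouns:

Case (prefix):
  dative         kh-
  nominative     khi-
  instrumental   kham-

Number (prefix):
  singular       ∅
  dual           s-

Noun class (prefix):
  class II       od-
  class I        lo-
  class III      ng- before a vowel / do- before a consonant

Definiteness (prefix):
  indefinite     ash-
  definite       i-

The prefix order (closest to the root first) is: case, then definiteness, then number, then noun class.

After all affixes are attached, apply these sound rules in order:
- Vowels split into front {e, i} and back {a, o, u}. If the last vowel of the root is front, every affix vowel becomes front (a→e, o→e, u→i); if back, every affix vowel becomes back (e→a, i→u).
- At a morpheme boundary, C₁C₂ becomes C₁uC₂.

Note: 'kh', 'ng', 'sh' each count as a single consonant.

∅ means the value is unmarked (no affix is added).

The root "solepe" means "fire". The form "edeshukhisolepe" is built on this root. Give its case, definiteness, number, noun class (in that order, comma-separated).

Segment: od-ash-khi-solepe.
case: khi- → nominative.
definiteness: ash- → indefinite.
number: ∅ → singular.
noun class: od- → class II.

nominative, indefinite, singular, class II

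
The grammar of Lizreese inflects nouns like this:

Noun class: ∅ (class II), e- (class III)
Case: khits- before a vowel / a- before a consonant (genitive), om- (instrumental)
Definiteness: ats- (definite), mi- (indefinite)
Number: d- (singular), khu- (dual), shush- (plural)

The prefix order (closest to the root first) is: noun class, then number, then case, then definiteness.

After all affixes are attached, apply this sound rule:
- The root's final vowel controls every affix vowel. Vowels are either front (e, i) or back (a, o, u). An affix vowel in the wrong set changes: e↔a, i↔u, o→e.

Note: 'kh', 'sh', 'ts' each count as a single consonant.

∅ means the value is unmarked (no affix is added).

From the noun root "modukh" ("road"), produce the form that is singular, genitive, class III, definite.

Attach noun class class III e- → emodukh.
Attach number singular d- → demodukh.
Attach case genitive a- (before consonant 'd') → ademodukh.
Attach definiteness definite ats- → atsademodukh.
Apply vowel harmony: atsademodukh → atsadamodukh.

atsadamodukh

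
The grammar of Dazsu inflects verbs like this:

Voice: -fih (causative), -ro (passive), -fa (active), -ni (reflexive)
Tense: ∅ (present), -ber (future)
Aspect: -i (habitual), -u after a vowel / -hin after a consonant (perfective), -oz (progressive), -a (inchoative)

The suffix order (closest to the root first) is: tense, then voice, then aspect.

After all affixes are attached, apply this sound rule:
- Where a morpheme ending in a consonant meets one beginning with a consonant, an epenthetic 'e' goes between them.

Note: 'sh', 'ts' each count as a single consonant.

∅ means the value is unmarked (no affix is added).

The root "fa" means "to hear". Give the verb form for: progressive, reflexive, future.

Attach tense future -ber → faber.
Attach voice reflexive -ni → faberni.
Attach aspect progressive -oz → fabernioz.
Apply epenthesis: fabernioz → faberenioz.

faberenioz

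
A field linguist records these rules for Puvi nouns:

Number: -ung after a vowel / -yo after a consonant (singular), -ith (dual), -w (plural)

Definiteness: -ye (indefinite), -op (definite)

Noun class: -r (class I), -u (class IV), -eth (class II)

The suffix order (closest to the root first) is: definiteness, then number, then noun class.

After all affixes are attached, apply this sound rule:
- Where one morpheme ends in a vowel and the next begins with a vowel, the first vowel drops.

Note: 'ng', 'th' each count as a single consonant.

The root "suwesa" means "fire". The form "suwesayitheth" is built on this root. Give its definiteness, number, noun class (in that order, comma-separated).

indefinite, dual, class II

Segment: suwesa-ye-ith-eth.
definiteness: -ye → indefinite.
number: -ith → dual.
noun class: -eth → class II.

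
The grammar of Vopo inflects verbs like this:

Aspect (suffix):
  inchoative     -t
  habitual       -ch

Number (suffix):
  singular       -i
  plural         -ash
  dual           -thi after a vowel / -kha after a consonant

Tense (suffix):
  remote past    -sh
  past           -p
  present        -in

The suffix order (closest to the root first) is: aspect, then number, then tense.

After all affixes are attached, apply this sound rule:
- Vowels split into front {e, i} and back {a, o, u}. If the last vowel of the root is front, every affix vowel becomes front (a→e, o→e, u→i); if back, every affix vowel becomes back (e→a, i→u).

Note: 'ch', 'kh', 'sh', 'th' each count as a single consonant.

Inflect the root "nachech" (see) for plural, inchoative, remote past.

Attach aspect inchoative -t → nachecht.
Attach number plural -ash → nachechtash.
Attach tense remote past -sh → nachechtashsh.
Apply vowel harmony: nachechtashsh → nachechteshsh.

nachechteshsh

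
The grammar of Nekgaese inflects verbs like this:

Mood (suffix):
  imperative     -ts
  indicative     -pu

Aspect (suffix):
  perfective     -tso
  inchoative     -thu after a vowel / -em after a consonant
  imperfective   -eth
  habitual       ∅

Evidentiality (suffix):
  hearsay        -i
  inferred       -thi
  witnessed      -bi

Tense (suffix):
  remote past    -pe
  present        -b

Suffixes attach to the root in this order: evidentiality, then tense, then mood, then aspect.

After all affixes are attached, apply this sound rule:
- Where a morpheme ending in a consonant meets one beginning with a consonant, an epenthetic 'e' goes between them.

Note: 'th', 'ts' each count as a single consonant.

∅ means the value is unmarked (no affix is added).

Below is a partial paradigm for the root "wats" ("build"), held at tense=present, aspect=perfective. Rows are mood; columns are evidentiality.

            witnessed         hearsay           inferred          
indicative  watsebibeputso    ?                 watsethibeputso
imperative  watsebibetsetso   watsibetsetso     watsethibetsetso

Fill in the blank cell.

Attach evidentiality hearsay -i → watsi.
Attach tense present -b → watsib.
Attach mood indicative -pu → watsibpu.
Attach aspect perfective -tso → watsibputso.
Apply epenthesis: watsibputso → watsibeputso.

watsibeputso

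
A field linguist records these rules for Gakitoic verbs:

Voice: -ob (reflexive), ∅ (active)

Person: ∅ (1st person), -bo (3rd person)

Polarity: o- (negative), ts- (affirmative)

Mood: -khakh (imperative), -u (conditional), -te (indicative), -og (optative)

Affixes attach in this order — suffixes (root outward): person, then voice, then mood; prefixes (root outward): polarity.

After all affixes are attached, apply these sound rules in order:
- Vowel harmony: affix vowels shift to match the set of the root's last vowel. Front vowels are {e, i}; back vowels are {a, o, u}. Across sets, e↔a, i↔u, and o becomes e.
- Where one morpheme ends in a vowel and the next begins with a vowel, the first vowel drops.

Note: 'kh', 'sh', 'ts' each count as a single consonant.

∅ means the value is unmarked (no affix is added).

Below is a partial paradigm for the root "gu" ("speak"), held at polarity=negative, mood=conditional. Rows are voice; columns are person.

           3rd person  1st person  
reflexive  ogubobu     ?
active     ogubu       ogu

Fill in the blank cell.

person = 1st person: zero marking, form stays gu.
Attach voice reflexive -ob → guob.
Attach polarity negative o- → oguob.
Attach mood conditional -u → oguobu.
Vowel harmony: no change.
Apply vowel deletion: oguobu → ogobu.

ogobu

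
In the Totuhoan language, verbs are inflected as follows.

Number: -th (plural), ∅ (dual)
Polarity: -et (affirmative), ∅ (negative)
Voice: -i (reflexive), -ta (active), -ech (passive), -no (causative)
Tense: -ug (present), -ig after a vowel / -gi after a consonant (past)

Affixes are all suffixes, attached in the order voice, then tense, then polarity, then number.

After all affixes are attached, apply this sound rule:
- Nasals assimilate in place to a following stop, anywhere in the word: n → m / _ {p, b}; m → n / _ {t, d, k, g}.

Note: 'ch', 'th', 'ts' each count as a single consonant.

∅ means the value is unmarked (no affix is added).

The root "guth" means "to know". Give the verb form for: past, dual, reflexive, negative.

guthiig

Attach voice reflexive -i → guthi.
Attach tense past -ig (after vowel 'i') → guthiig.
polarity = negative: zero marking, form stays guthiig.
number = dual: zero marking, form stays guthiig.
Nasal assimilation: no change.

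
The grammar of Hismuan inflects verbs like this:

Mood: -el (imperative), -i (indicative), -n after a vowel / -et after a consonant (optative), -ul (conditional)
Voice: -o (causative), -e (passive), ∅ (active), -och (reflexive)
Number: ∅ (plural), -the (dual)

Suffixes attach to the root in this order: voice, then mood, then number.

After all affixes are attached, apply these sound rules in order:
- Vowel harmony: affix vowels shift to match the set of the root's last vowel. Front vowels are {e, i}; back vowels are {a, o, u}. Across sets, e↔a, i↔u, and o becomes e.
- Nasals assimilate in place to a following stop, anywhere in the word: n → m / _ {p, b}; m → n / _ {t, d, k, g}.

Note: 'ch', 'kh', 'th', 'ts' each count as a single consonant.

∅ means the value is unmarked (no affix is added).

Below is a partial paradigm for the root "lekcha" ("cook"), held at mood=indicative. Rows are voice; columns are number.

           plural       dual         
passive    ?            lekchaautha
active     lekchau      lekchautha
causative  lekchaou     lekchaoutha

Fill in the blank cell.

Attach voice passive -e → lekchae.
Attach mood indicative -i → lekchaei.
number = plural: zero marking, form stays lekchaei.
Apply vowel harmony: lekchaei → lekchaau.
Nasal assimilation: no change.

lekchaau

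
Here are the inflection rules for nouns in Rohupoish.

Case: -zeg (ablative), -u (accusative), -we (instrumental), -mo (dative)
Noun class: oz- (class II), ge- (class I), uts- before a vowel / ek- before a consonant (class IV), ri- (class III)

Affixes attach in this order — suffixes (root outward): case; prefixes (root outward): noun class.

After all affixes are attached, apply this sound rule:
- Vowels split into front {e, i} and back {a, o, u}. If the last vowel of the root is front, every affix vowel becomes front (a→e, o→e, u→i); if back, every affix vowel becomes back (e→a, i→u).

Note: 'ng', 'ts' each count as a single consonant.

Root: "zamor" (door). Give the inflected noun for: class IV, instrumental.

Attach noun class class IV ek- (before consonant 'z') → ekzamor.
Attach case instrumental -we → ekzamorwe.
Apply vowel harmony: ekzamorwe → akzamorwa.

akzamorwa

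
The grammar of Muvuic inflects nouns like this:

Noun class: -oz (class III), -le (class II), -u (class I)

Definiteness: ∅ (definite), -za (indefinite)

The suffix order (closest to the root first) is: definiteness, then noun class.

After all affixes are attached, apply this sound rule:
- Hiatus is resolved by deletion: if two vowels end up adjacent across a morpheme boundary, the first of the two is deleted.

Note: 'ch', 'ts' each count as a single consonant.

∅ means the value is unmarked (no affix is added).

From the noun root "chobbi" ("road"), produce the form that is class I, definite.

chobbu

definiteness = definite: zero marking, form stays chobbi.
Attach noun class class I -u → chobbiu.
Apply vowel deletion: chobbiu → chobbu.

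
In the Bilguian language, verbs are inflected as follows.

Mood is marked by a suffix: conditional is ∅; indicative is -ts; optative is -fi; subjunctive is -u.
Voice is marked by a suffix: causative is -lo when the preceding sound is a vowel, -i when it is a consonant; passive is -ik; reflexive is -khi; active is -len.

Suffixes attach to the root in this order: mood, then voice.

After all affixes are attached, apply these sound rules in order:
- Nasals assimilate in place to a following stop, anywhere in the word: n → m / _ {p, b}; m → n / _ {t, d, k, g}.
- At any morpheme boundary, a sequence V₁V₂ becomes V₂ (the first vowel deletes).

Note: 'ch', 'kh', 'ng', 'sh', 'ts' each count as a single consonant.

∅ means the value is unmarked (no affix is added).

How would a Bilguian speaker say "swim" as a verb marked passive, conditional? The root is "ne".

mood = conditional: zero marking, form stays ne.
Attach voice passive -ik → neik.
Nasal assimilation: no change.
Apply vowel deletion: neik → nik.

nik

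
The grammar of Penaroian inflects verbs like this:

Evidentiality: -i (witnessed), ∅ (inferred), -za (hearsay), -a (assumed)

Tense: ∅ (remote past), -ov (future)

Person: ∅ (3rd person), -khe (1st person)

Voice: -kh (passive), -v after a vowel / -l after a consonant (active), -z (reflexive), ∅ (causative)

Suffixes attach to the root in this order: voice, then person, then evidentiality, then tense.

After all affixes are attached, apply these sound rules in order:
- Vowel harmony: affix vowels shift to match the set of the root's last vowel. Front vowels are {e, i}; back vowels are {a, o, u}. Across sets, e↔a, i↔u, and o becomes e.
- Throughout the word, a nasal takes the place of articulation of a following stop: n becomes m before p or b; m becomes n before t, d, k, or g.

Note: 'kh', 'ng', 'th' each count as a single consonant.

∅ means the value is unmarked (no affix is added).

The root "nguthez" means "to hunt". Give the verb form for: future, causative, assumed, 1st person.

voice = causative: zero marking, form stays nguthez.
Attach person 1st person -khe → nguthezkhe.
Attach evidentiality assumed -a → nguthezkhea.
Attach tense future -ov → nguthezkheaov.
Apply vowel harmony: nguthezkheaov → nguthezkheeev.
Nasal assimilation: no change.

nguthezkheeev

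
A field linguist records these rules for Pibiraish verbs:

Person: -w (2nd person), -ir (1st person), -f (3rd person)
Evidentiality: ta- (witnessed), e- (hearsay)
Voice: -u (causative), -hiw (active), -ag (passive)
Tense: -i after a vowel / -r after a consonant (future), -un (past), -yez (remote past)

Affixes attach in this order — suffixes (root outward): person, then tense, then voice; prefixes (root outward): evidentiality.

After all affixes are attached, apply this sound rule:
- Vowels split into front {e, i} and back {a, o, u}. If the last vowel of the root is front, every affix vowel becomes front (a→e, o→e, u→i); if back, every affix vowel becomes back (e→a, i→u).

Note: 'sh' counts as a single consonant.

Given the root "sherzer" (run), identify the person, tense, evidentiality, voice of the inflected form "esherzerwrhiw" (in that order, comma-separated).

2nd person, future, hearsay, active

Segment: e-sherzer-w-r-hiw.
person: -w → 2nd person.
tense: -i/r → future.
evidentiality: e- → hearsay.
voice: -hiw → active.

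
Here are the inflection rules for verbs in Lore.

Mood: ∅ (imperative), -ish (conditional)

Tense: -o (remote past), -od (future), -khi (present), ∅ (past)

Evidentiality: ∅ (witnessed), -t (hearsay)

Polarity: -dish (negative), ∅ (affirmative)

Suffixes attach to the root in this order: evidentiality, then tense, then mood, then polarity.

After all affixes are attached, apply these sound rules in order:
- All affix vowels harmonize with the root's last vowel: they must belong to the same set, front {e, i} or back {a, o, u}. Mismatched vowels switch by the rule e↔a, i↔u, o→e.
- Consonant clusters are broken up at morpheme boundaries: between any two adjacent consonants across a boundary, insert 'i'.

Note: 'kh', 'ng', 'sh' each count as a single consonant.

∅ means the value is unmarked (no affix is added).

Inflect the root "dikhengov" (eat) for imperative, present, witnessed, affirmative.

evidentiality = witnessed: zero marking, form stays dikhengov.
Attach tense present -khi → dikhengovkhi.
mood = imperative: zero marking, form stays dikhengovkhi.
polarity = affirmative: zero marking, form stays dikhengovkhi.
Apply vowel harmony: dikhengovkhi → dikhengovkhu.
Apply epenthesis: dikhengovkhu → dikhengovikhu.

dikhengovikhu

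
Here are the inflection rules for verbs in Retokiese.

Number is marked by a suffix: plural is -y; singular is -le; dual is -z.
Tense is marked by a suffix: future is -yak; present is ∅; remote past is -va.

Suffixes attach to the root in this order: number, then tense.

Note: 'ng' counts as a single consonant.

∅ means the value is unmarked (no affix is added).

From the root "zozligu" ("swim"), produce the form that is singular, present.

zozligule

Attach number singular -le → zozligule.
tense = present: zero marking, form stays zozligule.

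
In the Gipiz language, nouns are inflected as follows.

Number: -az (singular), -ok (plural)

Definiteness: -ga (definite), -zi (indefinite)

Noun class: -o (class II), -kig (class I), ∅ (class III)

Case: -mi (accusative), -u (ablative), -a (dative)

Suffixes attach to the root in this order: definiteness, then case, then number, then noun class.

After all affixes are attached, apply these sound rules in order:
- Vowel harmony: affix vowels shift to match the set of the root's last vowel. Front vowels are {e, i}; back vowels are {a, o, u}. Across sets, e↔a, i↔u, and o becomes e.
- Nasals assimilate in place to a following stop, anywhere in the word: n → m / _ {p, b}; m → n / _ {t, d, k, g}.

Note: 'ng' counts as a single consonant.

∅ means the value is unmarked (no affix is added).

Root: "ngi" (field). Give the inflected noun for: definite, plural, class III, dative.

ngigeeek

Attach definiteness definite -ga → ngiga.
Attach case dative -a → ngigaa.
Attach number plural -ok → ngigaaok.
noun class = class III: zero marking, form stays ngigaaok.
Apply vowel harmony: ngigaaok → ngigeeek.
Nasal assimilation: no change.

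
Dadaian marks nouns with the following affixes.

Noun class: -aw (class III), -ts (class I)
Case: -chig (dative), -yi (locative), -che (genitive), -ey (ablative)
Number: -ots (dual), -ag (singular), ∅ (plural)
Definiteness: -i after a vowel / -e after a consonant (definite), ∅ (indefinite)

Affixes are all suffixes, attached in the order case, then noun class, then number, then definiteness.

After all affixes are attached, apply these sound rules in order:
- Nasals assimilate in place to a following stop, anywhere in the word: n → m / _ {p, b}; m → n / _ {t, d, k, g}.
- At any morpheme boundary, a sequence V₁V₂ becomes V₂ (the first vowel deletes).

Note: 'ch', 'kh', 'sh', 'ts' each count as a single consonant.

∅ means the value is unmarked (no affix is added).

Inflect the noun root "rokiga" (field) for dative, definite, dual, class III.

Attach case dative -chig → rokigachig.
Attach noun class class III -aw → rokigachigaw.
Attach number dual -ots → rokigachigawots.
Attach definiteness definite -e (after consonant 'ts') → rokigachigawotse.
Nasal assimilation: no change.
Vowel deletion: no change.

rokigachigawotse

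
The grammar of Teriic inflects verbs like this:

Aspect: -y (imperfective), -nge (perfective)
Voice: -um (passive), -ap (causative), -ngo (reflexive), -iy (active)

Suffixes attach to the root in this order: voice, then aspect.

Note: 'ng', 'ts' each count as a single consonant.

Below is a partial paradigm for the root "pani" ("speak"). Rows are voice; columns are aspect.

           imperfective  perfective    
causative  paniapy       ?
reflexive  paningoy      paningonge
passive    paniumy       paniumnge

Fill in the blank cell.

Attach voice causative -ap → paniap.
Attach aspect perfective -nge → paniapnge.

paniapnge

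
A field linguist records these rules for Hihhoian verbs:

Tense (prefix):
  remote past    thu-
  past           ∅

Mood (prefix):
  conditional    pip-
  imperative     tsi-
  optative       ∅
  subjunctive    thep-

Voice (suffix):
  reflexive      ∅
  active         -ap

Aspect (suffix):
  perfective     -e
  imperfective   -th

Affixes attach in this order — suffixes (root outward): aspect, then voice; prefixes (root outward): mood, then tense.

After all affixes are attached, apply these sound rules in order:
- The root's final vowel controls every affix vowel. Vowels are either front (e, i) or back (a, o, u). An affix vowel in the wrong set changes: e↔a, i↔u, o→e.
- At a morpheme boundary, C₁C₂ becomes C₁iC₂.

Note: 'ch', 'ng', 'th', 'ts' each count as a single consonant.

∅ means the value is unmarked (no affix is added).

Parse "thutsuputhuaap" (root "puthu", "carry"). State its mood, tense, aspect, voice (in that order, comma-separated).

Segment: thu-tsi-puthu-e-ap.
mood: tsi- → imperative.
tense: thu- → remote past.
aspect: -e → perfective.
voice: -ap → active.

imperative, remote past, perfective, active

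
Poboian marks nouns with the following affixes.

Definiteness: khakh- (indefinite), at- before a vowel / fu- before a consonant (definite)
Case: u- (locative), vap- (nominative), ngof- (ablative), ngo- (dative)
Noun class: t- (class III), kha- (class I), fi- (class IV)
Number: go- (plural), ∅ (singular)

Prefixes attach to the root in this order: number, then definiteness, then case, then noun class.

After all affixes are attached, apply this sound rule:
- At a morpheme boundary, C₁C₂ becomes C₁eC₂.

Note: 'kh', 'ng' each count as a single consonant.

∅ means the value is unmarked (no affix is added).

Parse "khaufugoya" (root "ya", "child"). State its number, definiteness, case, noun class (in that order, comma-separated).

Segment: kha-u-fu-go-ya.
number: go- → plural.
definiteness: at/fu- → definite.
case: u- → locative.
noun class: kha- → class I.

plural, definite, locative, class I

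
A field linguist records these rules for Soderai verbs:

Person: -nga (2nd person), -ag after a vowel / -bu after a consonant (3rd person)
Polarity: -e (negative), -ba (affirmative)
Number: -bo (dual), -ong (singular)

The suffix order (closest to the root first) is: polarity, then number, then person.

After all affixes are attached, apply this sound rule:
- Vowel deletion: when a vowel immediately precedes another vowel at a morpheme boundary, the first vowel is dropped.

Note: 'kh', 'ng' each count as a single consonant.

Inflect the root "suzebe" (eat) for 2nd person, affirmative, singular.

Attach polarity affirmative -ba → suzebeba.
Attach number singular -ong → suzebebaong.
Attach person 2nd person -nga → suzebebaongnga.
Apply vowel deletion: suzebebaongnga → suzebebongnga.

suzebebongnga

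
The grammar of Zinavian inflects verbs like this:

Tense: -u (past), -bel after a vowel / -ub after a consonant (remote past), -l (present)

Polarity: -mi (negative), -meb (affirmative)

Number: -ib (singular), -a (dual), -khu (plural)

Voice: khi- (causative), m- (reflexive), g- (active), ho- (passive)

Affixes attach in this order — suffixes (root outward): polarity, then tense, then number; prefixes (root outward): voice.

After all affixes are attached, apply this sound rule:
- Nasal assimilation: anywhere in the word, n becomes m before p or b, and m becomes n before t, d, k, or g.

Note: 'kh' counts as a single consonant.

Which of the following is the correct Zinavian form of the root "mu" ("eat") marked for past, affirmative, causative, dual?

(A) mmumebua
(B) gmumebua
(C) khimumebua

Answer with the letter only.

C

Attach polarity affirmative -meb → mumeb.
Attach voice causative khi- → khimumeb.
Attach tense past -u → khimumebu.
Attach number dual -a → khimumebua.
Nasal assimilation: no change.
So the correct form is khimumebua, option (C).
(B) gmumebua is wrong: it uses active instead of causative for voice.
(A) mmumebua is wrong: it uses reflexive instead of causative for voice.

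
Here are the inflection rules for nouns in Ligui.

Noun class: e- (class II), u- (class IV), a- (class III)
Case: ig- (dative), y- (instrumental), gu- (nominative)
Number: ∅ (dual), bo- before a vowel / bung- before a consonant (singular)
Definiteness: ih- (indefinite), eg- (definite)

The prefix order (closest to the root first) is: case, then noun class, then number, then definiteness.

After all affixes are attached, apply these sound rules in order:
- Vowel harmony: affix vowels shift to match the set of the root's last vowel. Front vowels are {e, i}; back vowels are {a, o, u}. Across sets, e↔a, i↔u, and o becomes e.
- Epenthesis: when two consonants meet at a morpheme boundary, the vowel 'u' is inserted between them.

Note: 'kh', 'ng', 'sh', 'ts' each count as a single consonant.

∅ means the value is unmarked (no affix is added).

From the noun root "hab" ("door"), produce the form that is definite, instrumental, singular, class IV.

agubouyuhab

Attach case instrumental y- → yhab.
Attach noun class class IV u- → uyhab.
Attach number singular bo- (before vowel 'u') → bouyhab.
Attach definiteness definite eg- → egbouyhab.
Apply vowel harmony: egbouyhab → agbouyhab.
Apply epenthesis: agbouyhab → agubouyuhab.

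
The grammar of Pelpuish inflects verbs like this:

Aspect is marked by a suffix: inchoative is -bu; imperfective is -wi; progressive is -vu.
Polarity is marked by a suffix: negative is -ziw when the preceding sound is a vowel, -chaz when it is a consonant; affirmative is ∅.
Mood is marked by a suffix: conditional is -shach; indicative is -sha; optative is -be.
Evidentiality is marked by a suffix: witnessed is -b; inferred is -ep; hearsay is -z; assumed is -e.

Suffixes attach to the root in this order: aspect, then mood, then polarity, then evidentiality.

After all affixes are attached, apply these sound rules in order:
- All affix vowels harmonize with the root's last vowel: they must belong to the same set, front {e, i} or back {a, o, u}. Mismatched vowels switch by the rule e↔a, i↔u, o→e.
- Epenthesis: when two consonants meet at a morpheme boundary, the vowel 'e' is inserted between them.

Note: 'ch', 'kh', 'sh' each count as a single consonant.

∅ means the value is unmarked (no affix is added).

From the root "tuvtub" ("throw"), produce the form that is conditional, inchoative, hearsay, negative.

Attach aspect inchoative -bu → tuvtubbu.
Attach mood conditional -shach → tuvtubbushach.
Attach polarity negative -chaz (after consonant 'ch') → tuvtubbushachchaz.
Attach evidentiality hearsay -z → tuvtubbushachchazz.
Vowel harmony: no change.
Apply epenthesis: tuvtubbushachchazz → tuvtubebushachechazez.

tuvtubebushachechazez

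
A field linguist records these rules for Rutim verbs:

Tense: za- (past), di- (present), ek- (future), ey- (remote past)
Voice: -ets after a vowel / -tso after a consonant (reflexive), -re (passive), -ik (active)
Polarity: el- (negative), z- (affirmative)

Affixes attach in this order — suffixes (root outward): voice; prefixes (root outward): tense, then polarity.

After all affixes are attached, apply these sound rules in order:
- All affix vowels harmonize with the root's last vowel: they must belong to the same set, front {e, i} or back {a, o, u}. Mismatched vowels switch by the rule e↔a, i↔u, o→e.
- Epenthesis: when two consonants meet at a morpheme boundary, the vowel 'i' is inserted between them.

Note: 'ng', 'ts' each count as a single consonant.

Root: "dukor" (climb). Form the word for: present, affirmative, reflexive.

Attach tense present di- → didukor.
Attach polarity affirmative z- → zdidukor.
Attach voice reflexive -tso (after consonant 'r') → zdidukortso.
Apply vowel harmony: zdidukortso → zdudukortso.
Apply epenthesis: zdudukortso → zidudukoritso.

zidudukoritso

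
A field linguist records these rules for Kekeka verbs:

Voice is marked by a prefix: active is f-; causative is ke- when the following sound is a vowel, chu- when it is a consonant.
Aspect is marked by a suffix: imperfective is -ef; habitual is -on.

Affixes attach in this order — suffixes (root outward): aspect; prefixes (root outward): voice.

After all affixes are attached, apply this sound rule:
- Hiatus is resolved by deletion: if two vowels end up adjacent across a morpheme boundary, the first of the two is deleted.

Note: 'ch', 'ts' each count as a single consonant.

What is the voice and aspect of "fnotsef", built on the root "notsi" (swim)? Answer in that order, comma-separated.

Segment: f-notsi-ef.
voice: f- → active.
aspect: -ef → imperfective.

active, imperfective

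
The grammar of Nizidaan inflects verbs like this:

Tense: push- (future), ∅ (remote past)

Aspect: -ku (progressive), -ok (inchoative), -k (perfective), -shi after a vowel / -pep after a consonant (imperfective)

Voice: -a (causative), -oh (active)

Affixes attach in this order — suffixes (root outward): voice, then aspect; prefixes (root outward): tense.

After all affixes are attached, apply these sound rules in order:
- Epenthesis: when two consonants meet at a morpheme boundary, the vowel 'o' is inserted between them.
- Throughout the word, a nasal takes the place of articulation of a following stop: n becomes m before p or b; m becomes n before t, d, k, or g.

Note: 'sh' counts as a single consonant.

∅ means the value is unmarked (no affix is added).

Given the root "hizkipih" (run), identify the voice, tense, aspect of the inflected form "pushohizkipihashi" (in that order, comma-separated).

Segment: push-hizkipih-a-shi.
voice: -a → causative.
tense: push- → future.
aspect: -shi/pep → imperfective.

causative, future, imperfective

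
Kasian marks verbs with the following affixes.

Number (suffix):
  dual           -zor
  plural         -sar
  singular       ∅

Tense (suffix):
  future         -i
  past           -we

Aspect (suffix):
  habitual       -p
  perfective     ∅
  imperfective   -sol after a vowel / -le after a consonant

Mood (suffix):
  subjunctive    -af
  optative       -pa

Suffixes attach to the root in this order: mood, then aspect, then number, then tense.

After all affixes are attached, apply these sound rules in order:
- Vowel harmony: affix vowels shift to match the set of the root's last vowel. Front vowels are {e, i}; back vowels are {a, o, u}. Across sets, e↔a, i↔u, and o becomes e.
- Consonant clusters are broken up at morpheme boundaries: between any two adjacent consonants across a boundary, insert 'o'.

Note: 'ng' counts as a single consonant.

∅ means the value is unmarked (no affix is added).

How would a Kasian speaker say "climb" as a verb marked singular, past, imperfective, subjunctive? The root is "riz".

Attach mood subjunctive -af → rizaf.
Attach aspect imperfective -le (after consonant 'f') → rizafle.
number = singular: zero marking, form stays rizafle.
Attach tense past -we → rizaflewe.
Apply vowel harmony: rizaflewe → rizeflewe.
Apply epenthesis: rizeflewe → rizefolewe.

rizefolewe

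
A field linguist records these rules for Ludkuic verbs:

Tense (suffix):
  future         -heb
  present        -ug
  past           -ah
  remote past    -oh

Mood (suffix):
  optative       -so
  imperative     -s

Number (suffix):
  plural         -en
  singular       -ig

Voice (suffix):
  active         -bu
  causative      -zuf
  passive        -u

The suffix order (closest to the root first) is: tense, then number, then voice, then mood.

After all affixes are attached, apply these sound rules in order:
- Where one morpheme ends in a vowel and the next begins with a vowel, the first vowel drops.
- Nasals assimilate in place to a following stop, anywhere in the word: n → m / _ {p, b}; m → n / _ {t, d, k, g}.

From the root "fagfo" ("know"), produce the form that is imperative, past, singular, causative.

Attach tense past -ah → fagfoah.
Attach number singular -ig → fagfoahig.
Attach voice causative -zuf → fagfoahigzuf.
Attach mood imperative -s → fagfoahigzufs.
Apply vowel deletion: fagfoahigzufs → fagfahigzufs.
Nasal assimilation: no change.

fagfahigzufs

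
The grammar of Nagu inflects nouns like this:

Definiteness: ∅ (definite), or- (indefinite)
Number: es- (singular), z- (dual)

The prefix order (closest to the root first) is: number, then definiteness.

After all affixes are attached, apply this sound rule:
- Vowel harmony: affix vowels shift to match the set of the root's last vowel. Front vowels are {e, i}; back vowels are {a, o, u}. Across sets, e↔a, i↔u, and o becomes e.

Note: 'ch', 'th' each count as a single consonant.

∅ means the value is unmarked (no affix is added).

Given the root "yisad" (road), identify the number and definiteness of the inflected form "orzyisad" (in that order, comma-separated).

dual, indefinite

Segment: or-z-yisad.
number: z- → dual.
definiteness: or- → indefinite.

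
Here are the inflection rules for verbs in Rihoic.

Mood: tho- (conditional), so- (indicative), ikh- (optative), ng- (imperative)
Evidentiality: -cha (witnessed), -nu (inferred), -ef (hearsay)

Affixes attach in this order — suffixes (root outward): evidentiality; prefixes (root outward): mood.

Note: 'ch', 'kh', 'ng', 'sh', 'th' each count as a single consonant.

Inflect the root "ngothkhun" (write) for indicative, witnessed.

Attach mood indicative so- → songothkhun.
Attach evidentiality witnessed -cha → songothkhuncha.

songothkhuncha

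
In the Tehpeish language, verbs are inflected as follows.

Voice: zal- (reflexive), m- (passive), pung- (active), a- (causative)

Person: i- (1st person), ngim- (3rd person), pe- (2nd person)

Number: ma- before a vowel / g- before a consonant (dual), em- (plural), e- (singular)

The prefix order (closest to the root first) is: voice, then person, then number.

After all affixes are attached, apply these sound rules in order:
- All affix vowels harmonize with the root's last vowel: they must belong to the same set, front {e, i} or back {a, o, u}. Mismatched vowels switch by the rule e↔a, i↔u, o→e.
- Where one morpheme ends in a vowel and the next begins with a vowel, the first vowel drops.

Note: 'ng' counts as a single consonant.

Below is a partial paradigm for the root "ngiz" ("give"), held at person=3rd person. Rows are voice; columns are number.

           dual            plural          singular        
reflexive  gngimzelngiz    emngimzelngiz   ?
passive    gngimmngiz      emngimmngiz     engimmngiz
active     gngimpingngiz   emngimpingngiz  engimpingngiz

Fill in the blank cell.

Attach voice reflexive zal- → zalngiz.
Attach person 3rd person ngim- → ngimzalngiz.
Attach number singular e- → engimzalngiz.
Apply vowel harmony: engimzalngiz → engimzelngiz.
Vowel deletion: no change.

engimzelngiz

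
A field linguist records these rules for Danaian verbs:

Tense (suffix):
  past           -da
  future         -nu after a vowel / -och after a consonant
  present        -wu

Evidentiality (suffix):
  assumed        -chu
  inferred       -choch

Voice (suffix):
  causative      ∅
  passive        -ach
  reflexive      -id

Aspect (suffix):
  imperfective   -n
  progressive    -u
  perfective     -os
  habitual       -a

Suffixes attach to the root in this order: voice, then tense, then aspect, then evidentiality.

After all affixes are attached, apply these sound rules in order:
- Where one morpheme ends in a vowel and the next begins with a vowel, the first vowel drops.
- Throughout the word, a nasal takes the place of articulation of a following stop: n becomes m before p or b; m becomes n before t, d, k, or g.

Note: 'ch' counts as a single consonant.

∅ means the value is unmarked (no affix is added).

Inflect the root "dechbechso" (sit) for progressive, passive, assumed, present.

Attach voice passive -ach → dechbechsoach.
Attach tense present -wu → dechbechsoachwu.
Attach aspect progressive -u → dechbechsoachwuu.
Attach evidentiality assumed -chu → dechbechsoachwuuchu.
Apply vowel deletion: dechbechsoachwuuchu → dechbechsachwuchu.
Nasal assimilation: no change.

dechbechsachwuchu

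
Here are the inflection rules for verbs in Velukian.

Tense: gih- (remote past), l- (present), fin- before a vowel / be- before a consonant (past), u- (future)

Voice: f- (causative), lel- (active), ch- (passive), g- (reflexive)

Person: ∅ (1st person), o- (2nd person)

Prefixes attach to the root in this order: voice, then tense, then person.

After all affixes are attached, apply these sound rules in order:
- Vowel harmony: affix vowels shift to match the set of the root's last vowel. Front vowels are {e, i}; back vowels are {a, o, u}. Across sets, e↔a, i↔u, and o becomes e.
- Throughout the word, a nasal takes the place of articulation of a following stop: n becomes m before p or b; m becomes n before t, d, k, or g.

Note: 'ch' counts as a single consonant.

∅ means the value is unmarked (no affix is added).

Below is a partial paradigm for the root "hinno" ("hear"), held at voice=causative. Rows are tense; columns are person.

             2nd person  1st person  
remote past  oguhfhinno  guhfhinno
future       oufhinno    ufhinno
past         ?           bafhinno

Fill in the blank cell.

obafhinno

Attach voice causative f- → fhinno.
Attach tense past be- (before consonant 'f') → befhinno.
Attach person 2nd person o- → obefhinno.
Apply vowel harmony: obefhinno → obafhinno.
Nasal assimilation: no change.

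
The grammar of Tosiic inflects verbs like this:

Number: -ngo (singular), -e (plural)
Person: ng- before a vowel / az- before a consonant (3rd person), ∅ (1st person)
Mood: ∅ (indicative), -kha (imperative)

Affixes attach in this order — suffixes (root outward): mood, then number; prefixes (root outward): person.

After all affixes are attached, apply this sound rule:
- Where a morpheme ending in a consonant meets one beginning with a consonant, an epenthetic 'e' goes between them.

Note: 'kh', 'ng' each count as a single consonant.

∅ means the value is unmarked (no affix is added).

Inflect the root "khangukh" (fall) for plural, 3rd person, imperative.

azekhangukhekhae

Attach mood imperative -kha → khangukhkha.
Attach number plural -e → khangukhkhae.
Attach person 3rd person az- (before consonant 'kh') → azkhangukhkhae.
Apply epenthesis: azkhangukhkhae → azekhangukhekhae.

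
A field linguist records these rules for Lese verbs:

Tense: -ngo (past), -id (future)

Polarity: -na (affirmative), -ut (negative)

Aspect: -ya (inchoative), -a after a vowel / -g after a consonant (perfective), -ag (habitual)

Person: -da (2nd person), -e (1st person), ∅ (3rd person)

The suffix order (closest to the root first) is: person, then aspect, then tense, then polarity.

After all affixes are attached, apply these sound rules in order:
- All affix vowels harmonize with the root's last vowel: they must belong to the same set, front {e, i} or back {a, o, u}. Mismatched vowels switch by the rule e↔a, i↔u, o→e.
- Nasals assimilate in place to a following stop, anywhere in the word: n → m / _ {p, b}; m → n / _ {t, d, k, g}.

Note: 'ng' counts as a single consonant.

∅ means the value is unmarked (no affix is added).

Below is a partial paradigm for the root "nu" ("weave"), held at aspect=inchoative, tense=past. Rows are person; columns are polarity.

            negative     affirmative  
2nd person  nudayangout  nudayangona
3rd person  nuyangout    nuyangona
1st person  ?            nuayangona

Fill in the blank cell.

nuayangout

Attach person 1st person -e → nue.
Attach aspect inchoative -ya → nueya.
Attach tense past -ngo → nueyango.
Attach polarity negative -ut → nueyangout.
Apply vowel harmony: nueyangout → nuayangout.
Nasal assimilation: no change.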